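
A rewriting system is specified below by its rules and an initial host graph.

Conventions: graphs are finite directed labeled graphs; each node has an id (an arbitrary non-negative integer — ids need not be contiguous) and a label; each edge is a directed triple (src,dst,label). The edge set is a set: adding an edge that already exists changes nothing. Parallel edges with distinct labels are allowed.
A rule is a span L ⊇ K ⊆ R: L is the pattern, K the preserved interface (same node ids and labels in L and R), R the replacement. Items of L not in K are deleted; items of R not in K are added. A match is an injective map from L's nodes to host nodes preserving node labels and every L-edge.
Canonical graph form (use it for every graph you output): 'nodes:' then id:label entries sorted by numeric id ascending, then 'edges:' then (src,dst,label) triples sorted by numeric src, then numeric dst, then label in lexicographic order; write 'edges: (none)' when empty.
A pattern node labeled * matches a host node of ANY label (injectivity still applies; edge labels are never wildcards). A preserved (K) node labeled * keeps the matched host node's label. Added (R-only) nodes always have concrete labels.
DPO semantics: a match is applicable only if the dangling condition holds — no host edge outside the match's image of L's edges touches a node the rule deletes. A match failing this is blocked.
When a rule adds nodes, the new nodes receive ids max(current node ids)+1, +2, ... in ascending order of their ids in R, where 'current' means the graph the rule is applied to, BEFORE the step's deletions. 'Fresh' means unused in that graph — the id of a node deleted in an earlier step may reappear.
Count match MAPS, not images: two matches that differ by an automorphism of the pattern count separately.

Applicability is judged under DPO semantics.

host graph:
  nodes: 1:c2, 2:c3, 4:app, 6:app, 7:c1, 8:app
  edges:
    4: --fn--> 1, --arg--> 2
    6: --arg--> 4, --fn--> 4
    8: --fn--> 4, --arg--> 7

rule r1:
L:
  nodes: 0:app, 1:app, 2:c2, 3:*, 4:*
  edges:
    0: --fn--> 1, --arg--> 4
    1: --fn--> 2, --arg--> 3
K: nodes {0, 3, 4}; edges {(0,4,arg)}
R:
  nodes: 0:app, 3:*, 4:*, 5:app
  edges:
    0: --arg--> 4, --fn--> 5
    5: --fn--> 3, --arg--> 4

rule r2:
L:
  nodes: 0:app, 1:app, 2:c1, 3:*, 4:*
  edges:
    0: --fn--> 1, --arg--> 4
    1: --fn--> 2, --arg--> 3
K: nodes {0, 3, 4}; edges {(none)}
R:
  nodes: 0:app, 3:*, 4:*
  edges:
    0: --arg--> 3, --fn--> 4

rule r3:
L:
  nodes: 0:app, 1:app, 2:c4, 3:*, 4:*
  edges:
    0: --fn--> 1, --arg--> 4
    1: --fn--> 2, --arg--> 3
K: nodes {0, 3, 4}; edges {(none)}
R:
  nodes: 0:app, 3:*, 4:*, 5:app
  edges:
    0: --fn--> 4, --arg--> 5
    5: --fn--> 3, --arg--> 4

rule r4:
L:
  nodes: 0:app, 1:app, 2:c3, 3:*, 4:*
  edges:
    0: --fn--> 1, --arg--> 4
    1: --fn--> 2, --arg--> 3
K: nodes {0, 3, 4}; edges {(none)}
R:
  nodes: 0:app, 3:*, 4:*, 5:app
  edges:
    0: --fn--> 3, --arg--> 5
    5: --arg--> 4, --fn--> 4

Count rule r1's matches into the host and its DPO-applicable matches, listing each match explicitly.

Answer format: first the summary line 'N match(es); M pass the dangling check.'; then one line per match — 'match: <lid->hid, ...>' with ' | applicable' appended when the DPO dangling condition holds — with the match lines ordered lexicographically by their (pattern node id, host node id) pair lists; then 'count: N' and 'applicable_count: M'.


1 match(es); 0 pass the dangling check.
match: 0->8, 1->4, 2->1, 3->2, 4->7
count: 1
applicable_count: 0


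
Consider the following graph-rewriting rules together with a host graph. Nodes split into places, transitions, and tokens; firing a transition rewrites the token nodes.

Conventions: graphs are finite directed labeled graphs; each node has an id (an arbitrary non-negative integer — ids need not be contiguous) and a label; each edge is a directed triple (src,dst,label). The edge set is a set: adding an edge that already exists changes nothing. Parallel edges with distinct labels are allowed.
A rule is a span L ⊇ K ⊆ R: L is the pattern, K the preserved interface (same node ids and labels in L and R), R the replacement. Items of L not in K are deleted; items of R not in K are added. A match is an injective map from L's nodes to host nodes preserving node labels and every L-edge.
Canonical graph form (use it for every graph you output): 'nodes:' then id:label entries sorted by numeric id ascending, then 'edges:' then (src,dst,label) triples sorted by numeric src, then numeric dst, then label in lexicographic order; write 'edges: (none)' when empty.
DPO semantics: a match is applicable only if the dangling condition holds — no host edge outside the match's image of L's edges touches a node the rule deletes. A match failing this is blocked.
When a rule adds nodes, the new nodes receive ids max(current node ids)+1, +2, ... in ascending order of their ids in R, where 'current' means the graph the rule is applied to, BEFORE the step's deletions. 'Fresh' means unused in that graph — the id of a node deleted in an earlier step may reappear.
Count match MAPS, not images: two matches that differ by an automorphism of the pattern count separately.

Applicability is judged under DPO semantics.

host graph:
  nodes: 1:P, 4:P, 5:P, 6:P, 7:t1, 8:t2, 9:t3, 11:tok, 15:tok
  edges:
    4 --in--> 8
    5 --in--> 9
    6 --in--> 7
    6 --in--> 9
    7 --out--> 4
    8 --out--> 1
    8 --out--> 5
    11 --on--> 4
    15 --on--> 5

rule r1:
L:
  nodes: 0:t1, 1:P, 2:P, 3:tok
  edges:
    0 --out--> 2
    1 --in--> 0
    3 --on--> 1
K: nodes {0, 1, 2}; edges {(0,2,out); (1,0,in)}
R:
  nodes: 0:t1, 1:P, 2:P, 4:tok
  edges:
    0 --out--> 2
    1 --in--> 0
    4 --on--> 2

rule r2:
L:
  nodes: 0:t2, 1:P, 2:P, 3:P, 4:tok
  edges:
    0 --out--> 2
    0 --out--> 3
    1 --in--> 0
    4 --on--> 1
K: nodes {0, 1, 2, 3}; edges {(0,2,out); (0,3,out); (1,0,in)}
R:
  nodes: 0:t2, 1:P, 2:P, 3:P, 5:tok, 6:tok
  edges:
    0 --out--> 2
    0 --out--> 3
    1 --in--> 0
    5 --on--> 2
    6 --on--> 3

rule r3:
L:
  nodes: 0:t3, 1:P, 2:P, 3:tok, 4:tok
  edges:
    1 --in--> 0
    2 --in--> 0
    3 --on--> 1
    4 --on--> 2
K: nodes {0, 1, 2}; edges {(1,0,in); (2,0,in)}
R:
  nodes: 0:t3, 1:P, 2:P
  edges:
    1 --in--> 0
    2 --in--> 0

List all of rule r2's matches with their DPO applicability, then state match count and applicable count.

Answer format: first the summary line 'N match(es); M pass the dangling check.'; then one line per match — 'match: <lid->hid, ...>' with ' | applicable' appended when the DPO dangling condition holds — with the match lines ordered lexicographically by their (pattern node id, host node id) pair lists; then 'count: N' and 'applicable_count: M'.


2 match(es); 2 pass the dangling check.
match: 0->8, 1->4, 2->1, 3->5, 4->11 | applicable
match: 0->8, 1->4, 2->5, 3->1, 4->11 | applicable
count: 2
applicable_count: 2


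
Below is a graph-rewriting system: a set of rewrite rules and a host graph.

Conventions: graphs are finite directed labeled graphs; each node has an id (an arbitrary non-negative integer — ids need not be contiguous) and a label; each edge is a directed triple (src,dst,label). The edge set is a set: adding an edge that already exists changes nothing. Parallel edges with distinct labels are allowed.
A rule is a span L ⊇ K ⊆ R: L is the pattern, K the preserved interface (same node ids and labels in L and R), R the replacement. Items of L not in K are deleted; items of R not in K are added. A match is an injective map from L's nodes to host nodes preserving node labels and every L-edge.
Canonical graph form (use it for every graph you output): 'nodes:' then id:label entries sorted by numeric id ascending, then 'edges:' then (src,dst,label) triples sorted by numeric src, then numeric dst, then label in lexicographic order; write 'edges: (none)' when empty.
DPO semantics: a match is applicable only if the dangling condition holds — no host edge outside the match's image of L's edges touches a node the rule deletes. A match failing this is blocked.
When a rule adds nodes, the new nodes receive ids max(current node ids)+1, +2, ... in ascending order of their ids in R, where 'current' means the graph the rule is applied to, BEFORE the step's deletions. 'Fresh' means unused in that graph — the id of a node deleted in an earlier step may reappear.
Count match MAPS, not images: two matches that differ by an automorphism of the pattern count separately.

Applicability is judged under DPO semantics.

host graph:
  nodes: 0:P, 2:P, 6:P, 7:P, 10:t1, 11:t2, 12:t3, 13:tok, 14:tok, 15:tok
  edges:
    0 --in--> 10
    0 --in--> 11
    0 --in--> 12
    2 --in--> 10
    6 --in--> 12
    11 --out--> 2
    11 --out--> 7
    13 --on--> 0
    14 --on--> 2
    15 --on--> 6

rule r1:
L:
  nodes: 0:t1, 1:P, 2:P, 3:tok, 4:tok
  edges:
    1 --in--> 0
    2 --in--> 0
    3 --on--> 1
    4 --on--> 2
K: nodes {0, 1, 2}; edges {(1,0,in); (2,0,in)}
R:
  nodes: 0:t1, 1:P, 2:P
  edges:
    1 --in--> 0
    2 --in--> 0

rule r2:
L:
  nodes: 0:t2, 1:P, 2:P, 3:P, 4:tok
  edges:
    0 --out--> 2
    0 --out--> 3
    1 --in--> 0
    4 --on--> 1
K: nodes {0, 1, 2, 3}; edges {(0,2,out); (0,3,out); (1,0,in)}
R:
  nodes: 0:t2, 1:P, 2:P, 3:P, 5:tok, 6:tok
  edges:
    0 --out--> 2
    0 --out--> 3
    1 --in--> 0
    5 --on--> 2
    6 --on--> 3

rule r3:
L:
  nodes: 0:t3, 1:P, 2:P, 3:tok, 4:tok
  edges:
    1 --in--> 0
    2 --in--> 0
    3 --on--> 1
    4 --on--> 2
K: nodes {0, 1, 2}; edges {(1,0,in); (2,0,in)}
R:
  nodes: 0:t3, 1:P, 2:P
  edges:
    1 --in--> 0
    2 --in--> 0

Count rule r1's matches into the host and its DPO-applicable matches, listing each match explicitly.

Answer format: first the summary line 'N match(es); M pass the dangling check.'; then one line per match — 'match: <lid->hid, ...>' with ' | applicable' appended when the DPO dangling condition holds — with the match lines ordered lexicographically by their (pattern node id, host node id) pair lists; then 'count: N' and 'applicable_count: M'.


2 match(es); 2 pass the dangling check.
match: 0->10, 1->0, 2->2, 3->13, 4->14 | applicable
match: 0->10, 1->2, 2->0, 3->14, 4->13 | applicable
count: 2
applicable_count: 2


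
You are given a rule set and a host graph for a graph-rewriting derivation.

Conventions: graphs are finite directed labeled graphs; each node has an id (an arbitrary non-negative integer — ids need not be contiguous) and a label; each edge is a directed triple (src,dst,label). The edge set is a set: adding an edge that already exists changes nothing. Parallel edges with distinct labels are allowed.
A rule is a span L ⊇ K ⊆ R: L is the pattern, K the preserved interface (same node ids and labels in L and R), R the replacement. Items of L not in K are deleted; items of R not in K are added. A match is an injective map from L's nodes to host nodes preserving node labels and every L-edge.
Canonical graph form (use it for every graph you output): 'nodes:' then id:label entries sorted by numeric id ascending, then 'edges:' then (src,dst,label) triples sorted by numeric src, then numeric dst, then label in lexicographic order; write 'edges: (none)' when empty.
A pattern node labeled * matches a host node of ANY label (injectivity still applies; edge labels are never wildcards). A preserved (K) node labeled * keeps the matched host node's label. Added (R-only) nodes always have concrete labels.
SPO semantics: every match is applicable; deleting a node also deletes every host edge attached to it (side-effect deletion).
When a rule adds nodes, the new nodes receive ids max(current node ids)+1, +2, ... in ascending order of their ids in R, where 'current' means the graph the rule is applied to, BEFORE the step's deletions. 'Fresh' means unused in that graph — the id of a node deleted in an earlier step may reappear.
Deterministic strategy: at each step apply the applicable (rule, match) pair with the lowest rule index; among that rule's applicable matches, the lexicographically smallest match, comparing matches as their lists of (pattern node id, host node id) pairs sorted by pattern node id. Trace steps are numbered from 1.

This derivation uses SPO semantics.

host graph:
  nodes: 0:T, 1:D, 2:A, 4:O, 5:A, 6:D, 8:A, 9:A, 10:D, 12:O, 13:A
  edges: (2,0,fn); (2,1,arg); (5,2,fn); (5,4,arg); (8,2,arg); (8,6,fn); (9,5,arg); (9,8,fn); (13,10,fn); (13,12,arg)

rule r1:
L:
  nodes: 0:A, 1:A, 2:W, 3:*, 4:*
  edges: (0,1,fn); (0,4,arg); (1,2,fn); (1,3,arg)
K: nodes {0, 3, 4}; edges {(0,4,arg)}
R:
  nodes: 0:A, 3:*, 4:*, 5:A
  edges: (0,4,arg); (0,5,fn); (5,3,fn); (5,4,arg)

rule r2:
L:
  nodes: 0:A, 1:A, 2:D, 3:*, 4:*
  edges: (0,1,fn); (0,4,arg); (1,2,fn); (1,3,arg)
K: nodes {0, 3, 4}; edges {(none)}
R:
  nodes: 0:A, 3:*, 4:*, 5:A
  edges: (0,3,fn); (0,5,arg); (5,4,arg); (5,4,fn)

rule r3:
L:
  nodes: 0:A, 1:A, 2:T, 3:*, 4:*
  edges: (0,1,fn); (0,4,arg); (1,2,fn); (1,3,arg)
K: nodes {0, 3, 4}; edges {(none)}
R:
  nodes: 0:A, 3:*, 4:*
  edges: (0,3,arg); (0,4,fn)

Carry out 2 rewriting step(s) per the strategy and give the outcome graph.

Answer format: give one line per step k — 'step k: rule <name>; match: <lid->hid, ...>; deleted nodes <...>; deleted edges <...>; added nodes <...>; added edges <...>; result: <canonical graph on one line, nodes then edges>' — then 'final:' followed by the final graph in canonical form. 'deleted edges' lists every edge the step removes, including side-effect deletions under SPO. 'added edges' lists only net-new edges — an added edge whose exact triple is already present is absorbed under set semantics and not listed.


step 1: rule r2; match: 0->9, 1->8, 2->6, 3->2, 4->5; deleted nodes 6, 8; deleted edges (8,2,arg); (8,6,fn); (9,5,arg); (9,8,fn); added nodes 14; added edges (9,2,fn); (9,14,arg); (14,5,arg); (14,5,fn); result: nodes: 0:T, 1:D, 2:A, 4:O, 5:A, 9:A, 10:D, 12:O, 13:A, 14:A edges: (2,0,fn); (2,1,arg); (5,2,fn); (5,4,arg); (9,2,fn); (9,14,arg); (13,10,fn); (13,12,arg); (14,5,arg); (14,5,fn)
step 2: rule r3; match: 0->5, 1->2, 2->0, 3->1, 4->4; deleted nodes 0, 2; deleted edges (2,0,fn); (2,1,arg); (5,2,fn); (5,4,arg); (9,2,fn); added nodes (none); added edges (5,1,arg); (5,4,fn); result: nodes: 1:D, 4:O, 5:A, 9:A, 10:D, 12:O, 13:A, 14:A edges: (5,1,arg); (5,4,fn); (9,14,arg); (13,10,fn); (13,12,arg); (14,5,arg); (14,5,fn)
final:
nodes: 1:D, 4:O, 5:A, 9:A, 10:D, 12:O, 13:A, 14:A
edges: (5,1,arg); (5,4,fn); (9,14,arg); (13,10,fn); (13,12,arg); (14,5,arg); (14,5,fn)


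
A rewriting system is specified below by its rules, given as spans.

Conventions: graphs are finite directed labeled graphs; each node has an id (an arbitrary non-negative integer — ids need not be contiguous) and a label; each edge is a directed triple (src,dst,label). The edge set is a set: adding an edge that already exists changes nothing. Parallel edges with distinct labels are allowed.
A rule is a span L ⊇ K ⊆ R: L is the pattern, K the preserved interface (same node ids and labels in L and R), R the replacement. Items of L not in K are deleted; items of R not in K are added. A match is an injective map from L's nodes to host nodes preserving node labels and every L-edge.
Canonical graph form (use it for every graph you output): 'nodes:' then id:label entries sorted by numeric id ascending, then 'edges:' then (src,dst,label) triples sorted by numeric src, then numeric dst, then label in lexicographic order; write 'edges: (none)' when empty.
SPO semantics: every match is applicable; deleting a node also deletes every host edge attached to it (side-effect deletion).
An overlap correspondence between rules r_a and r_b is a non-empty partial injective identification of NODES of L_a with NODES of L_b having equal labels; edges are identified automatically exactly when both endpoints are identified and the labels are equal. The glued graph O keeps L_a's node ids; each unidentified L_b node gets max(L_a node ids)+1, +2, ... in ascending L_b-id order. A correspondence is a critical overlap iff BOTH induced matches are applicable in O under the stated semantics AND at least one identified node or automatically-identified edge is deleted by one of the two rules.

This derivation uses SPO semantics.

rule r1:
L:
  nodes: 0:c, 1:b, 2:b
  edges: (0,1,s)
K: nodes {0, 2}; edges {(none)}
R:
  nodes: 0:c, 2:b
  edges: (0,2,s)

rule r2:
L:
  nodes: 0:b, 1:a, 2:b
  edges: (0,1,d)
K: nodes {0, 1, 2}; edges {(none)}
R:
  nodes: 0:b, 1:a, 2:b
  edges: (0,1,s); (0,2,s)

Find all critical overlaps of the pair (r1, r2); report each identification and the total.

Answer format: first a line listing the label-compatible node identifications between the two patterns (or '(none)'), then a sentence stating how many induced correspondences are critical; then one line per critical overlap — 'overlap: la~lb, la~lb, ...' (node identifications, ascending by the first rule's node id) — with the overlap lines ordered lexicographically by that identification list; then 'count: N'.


label-compatible node identifications between L(r1) and L(r2): 1~0, 1~2, 2~0, 2~2
4 of the induced correspondences are critical overlaps of r1 and r2.
overlap: 1~0
overlap: 1~0, 2~2
overlap: 1~2
overlap: 1~2, 2~0
count: 4


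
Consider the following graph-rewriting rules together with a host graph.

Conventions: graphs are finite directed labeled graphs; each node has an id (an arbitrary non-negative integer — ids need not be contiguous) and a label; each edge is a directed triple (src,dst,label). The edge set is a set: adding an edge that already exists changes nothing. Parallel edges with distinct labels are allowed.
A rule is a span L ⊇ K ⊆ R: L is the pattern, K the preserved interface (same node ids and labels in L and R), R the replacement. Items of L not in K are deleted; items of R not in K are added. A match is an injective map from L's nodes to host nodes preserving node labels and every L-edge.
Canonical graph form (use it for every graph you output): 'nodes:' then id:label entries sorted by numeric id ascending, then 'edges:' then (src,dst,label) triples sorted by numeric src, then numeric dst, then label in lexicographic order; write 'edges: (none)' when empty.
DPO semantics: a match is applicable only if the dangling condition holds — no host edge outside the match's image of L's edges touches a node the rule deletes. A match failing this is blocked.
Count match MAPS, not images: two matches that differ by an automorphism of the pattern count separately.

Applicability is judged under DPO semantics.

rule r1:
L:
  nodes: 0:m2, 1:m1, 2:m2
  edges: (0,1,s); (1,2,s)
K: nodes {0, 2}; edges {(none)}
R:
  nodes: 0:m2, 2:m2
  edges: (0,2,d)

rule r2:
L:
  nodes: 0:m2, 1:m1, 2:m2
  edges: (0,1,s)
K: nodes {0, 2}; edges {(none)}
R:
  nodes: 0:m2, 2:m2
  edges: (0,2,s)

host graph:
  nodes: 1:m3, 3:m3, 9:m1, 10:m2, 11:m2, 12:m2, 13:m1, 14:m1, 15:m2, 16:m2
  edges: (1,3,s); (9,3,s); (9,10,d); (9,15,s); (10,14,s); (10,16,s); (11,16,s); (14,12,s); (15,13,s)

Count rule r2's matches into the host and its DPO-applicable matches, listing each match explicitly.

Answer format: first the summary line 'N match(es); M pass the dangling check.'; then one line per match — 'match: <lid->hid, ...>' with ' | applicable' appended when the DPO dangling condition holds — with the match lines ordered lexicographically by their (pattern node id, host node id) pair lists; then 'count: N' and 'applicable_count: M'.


8 match(es); 4 pass the dangling check.
match: 0->10, 1->14, 2->11
match: 0->10, 1->14, 2->12
match: 0->10, 1->14, 2->15
match: 0->10, 1->14, 2->16
match: 0->15, 1->13, 2->10 | applicable
match: 0->15, 1->13, 2->11 | applicable
match: 0->15, 1->13, 2->12 | applicable
match: 0->15, 1->13, 2->16 | applicable
count: 8
applicable_count: 4


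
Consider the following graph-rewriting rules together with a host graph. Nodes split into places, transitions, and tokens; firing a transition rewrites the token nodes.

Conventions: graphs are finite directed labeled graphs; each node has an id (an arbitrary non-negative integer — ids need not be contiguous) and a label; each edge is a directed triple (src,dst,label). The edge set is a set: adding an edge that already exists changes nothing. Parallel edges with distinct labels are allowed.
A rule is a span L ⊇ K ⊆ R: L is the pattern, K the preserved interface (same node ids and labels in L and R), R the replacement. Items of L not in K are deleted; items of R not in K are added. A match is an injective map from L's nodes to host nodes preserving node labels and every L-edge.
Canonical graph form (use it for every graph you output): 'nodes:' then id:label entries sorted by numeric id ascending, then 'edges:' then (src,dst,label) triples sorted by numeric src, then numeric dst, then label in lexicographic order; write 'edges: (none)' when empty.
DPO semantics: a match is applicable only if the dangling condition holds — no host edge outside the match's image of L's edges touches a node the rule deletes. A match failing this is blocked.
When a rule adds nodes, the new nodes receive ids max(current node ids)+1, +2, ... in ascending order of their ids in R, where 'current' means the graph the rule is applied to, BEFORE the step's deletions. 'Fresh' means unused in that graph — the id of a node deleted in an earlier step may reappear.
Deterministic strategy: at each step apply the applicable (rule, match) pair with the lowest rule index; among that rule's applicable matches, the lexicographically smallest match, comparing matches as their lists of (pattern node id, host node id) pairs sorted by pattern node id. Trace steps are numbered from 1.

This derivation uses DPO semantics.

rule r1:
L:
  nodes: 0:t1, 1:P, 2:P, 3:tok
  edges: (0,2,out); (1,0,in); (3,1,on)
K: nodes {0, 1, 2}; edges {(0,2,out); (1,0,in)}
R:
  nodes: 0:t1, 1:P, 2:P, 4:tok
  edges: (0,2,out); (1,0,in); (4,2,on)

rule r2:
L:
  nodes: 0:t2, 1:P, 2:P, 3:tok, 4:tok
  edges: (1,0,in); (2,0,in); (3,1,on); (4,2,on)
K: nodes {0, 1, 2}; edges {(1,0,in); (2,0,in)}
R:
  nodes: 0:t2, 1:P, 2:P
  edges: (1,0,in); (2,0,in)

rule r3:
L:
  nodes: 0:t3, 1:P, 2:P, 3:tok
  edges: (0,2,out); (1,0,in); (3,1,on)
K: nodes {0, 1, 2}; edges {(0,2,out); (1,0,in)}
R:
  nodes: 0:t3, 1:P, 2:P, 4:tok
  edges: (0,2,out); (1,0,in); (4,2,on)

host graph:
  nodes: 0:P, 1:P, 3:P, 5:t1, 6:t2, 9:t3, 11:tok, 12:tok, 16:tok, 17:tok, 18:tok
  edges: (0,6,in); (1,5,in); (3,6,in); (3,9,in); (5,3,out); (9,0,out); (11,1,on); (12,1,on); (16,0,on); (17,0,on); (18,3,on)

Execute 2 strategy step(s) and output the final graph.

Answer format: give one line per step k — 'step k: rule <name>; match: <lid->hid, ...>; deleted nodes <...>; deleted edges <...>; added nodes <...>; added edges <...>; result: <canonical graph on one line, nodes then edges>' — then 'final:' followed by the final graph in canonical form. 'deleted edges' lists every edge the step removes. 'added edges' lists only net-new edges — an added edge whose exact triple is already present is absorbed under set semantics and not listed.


step 1: rule r1; match: 0->5, 1->1, 2->3, 3->11; deleted nodes 11; deleted edges (11,1,on); added nodes 19; added edges (19,3,on); result: nodes: 0:P, 1:P, 3:P, 5:t1, 6:t2, 9:t3, 12:tok, 16:tok, 17:tok, 18:tok, 19:tok edges: (0,6,in); (1,5,in); (3,6,in); (3,9,in); (5,3,out); (9,0,out); (12,1,on); (16,0,on); (17,0,on); (18,3,on); (19,3,on)
step 2: rule r1; match: 0->5, 1->1, 2->3, 3->12; deleted nodes 12; deleted edges (12,1,on); added nodes 20; added edges (20,3,on); result: nodes: 0:P, 1:P, 3:P, 5:t1, 6:t2, 9:t3, 16:tok, 17:tok, 18:tok, 19:tok, 20:tok edges: (0,6,in); (1,5,in); (3,6,in); (3,9,in); (5,3,out); (9,0,out); (16,0,on); (17,0,on); (18,3,on); (19,3,on); (20,3,on)
final:
nodes: 0:P, 1:P, 3:P, 5:t1, 6:t2, 9:t3, 16:tok, 17:tok, 18:tok, 19:tok, 20:tok
edges: (0,6,in); (1,5,in); (3,6,in); (3,9,in); (5,3,out); (9,0,out); (16,0,on); (17,0,on); (18,3,on); (19,3,on); (20,3,on)


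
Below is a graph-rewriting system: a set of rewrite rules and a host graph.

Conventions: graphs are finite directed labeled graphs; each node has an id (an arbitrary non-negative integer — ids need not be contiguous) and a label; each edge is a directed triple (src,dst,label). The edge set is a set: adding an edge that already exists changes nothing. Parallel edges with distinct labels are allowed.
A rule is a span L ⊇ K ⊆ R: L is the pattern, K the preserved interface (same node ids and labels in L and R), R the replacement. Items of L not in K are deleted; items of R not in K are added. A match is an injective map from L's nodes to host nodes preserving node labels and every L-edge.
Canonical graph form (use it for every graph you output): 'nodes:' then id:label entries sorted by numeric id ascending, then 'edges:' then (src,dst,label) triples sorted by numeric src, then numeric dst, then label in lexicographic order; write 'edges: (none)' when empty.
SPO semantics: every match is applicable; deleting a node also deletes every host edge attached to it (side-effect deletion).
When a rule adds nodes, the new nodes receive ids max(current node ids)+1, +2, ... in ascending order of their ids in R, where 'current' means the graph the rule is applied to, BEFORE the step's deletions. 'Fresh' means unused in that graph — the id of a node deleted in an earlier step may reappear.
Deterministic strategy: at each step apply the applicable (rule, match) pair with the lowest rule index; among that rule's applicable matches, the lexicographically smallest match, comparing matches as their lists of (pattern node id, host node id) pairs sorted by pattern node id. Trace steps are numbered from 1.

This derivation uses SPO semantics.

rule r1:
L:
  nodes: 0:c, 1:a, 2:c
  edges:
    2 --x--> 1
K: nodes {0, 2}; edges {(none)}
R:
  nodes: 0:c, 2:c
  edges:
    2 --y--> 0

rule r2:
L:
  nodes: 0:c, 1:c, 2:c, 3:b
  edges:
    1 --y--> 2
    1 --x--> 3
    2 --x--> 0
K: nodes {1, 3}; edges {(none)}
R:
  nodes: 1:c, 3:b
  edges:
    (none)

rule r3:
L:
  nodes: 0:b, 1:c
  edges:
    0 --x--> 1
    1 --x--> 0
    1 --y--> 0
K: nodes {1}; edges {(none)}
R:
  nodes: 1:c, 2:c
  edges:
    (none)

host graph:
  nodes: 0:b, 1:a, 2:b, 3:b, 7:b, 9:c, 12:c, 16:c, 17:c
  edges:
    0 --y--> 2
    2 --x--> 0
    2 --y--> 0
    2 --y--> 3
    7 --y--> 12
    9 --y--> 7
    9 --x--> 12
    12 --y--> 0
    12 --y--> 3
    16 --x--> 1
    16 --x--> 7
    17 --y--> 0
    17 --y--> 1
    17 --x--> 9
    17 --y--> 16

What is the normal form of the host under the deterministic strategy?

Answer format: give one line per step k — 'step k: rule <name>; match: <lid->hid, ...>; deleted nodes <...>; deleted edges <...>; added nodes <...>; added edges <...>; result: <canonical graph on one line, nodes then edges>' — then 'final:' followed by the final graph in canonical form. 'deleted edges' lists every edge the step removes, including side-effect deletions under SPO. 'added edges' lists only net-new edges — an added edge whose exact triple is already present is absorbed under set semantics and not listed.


step 1: rule r1; match: 0->9, 1->1, 2->16; deleted nodes 1; deleted edges (16,1,x); (17,1,y); added nodes (none); added edges (16,9,y); result: nodes: 0:b, 2:b, 3:b, 7:b, 9:c, 12:c, 16:c, 17:c edges: (0,2,y); (2,0,x); (2,0,y); (2,3,y); (7,12,y); (9,7,y); (9,12,x); (12,0,y); (12,3,y); (16,7,x); (16,9,y); (17,0,y); (17,9,x); (17,16,y)
step 2: rule r2; match: 0->12, 1->16, 2->9, 3->7; deleted nodes 9, 12; deleted edges (7,12,y); (9,7,y); (9,12,x); (12,0,y); (12,3,y); (16,7,x); (16,9,y); (17,9,x); added nodes (none); added edges (none); result: nodes: 0:b, 2:b, 3:b, 7:b, 16:c, 17:c edges: (0,2,y); (2,0,x); (2,0,y); (2,3,y); (17,0,y); (17,16,y)
final:
nodes: 0:b, 2:b, 3:b, 7:b, 16:c, 17:c
edges: (0,2,y); (2,0,x); (2,0,y); (2,3,y); (17,0,y); (17,16,y)


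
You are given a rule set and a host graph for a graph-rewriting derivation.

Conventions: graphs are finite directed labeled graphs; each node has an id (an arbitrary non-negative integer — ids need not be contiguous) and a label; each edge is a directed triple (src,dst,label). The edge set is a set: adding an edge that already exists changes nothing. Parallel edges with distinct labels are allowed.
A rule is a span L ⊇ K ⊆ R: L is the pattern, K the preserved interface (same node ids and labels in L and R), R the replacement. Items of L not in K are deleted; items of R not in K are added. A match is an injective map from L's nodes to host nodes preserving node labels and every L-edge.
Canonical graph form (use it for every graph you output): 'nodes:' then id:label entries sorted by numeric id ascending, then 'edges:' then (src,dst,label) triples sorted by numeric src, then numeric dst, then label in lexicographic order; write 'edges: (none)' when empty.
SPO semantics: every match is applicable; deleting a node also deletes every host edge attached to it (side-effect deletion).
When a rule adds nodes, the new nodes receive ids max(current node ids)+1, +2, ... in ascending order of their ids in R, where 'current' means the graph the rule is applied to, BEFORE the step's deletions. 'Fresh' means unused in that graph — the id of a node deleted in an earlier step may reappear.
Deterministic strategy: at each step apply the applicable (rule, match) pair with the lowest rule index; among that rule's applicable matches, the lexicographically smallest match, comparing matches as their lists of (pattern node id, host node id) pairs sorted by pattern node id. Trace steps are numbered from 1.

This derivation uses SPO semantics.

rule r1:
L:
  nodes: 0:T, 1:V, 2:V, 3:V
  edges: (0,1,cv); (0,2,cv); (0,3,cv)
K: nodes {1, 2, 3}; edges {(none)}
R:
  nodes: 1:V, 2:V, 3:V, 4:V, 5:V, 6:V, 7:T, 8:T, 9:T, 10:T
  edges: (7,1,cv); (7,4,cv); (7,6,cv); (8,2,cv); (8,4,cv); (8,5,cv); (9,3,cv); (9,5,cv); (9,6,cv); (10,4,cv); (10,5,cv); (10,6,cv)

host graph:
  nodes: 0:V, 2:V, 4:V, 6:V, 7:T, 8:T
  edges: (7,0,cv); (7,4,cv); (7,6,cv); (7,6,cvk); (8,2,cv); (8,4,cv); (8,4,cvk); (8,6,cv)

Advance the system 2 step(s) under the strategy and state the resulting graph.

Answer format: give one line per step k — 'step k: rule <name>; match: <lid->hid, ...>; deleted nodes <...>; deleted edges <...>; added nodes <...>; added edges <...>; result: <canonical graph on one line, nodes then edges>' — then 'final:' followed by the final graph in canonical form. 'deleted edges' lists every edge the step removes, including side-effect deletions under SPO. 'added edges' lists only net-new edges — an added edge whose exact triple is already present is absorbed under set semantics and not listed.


step 1: rule r1; match: 0->7, 1->0, 2->4, 3->6; deleted nodes 7; deleted edges (7,0,cv); (7,4,cv); (7,6,cv); (7,6,cvk); added nodes 9, 10, 11, 12, 13, 14, 15; added edges (12,0,cv); (12,9,cv); (12,11,cv); (13,4,cv); (13,9,cv); (13,10,cv); (14,6,cv); (14,10,cv); (14,11,cv); (15,9,cv); (15,10,cv); (15,11,cv); result: nodes: 0:V, 2:V, 4:V, 6:V, 8:T, 9:V, 10:V, 11:V, 12:T, 13:T, 14:T, 15:T edges: (8,2,cv); (8,4,cv); (8,4,cvk); (8,6,cv); (12,0,cv); (12,9,cv); (12,11,cv); (13,4,cv); (13,9,cv); (13,10,cv); (14,6,cv); (14,10,cv); (14,11,cv); (15,9,cv); (15,10,cv); (15,11,cv)
step 2: rule r1; match: 0->8, 1->2, 2->4, 3->6; deleted nodes 8; deleted edges (8,2,cv); (8,4,cv); (8,4,cvk); (8,6,cv); added nodes 16, 17, 18, 19, 20, 21, 22; added edges (19,2,cv); (19,16,cv); (19,18,cv); (20,4,cv); (20,16,cv); (20,17,cv); (21,6,cv); (21,17,cv); (21,18,cv); (22,16,cv); (22,17,cv); (22,18,cv); result: nodes: 0:V, 2:V, 4:V, 6:V, 9:V, 10:V, 11:V, 12:T, 13:T, 14:T, 15:T, 16:V, 17:V, 18:V, 19:T, 20:T, 21:T, 22:T edges: (12,0,cv); (12,9,cv); (12,11,cv); (13,4,cv); (13,9,cv); (13,10,cv); (14,6,cv); (14,10,cv); (14,11,cv); (15,9,cv); (15,10,cv); (15,11,cv); (19,2,cv); (19,16,cv); (19,18,cv); (20,4,cv); (20,16,cv); (20,17,cv); (21,6,cv); (21,17,cv); (21,18,cv); (22,16,cv); (22,17,cv); (22,18,cv)
final:
nodes: 0:V, 2:V, 4:V, 6:V, 9:V, 10:V, 11:V, 12:T, 13:T, 14:T, 15:T, 16:V, 17:V, 18:V, 19:T, 20:T, 21:T, 22:T
edges: (12,0,cv); (12,9,cv); (12,11,cv); (13,4,cv); (13,9,cv); (13,10,cv); (14,6,cv); (14,10,cv); (14,11,cv); (15,9,cv); (15,10,cv); (15,11,cv); (19,2,cv); (19,16,cv); (19,18,cv); (20,4,cv); (20,16,cv); (20,17,cv); (21,6,cv); (21,17,cv); (21,18,cv); (22,16,cv); (22,17,cv); (22,18,cv)


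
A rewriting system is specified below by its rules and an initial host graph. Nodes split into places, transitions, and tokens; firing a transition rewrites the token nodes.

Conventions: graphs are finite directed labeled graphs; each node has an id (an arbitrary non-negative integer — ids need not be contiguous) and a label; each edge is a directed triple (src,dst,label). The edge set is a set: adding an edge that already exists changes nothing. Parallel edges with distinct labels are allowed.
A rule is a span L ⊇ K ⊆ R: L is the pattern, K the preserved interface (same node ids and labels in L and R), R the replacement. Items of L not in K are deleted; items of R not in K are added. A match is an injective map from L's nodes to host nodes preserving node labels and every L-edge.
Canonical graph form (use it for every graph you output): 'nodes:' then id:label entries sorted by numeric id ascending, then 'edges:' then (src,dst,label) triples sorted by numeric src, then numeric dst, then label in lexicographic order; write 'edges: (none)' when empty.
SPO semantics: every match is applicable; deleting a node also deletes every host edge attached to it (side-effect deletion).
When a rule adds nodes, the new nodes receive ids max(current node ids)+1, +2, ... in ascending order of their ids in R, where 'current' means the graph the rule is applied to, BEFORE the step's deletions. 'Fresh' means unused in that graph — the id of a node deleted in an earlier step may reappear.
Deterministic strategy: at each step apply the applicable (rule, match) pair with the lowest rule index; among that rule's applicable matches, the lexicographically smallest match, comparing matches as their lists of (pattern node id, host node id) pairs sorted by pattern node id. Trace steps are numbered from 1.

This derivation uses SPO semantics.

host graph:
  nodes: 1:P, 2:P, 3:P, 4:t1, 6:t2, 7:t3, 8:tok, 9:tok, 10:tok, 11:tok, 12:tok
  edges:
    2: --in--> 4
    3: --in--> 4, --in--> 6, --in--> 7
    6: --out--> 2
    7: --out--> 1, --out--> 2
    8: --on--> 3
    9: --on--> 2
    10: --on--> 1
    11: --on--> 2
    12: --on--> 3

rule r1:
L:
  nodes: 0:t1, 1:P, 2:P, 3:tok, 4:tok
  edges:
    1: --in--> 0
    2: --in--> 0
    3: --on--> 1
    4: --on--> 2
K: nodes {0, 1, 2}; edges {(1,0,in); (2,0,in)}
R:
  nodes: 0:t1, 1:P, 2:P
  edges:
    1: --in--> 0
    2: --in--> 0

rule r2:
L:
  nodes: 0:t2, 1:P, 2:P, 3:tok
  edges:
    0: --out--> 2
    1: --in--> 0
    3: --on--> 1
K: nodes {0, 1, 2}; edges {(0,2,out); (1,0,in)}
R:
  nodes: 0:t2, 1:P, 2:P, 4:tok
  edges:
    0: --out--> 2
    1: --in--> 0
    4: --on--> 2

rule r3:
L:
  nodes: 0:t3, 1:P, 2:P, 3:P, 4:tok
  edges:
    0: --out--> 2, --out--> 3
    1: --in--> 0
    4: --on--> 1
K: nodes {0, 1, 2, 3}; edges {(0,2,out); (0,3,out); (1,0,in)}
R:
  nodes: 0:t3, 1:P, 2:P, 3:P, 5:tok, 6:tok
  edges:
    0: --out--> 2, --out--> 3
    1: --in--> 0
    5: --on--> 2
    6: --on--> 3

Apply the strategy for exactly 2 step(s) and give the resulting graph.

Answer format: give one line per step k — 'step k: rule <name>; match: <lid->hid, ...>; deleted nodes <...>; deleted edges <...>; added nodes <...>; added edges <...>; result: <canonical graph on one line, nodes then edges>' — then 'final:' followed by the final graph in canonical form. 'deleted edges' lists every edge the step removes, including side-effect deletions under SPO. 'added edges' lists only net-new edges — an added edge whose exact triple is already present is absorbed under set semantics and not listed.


step 1: rule r1; match: 0->4, 1->2, 2->3, 3->9, 4->8; deleted nodes 8, 9; deleted edges (8,3,on); (9,2,on); added nodes (none); added edges (none); result: nodes: 1:P, 2:P, 3:P, 4:t1, 6:t2, 7:t3, 10:tok, 11:tok, 12:tok edges: (2,4,in); (3,4,in); (3,6,in); (3,7,in); (6,2,out); (7,1,out); (7,2,out); (10,1,on); (11,2,on); (12,3,on)
step 2: rule r1; match: 0->4, 1->2, 2->3, 3->11, 4->12; deleted nodes 11, 12; deleted edges (11,2,on); (12,3,on); added nodes (none); added edges (none); result: nodes: 1:P, 2:P, 3:P, 4:t1, 6:t2, 7:t3, 10:tok edges: (2,4,in); (3,4,in); (3,6,in); (3,7,in); (6,2,out); (7,1,out); (7,2,out); (10,1,on)
final:
nodes: 1:P, 2:P, 3:P, 4:t1, 6:t2, 7:t3, 10:tok
edges: (2,4,in); (3,4,in); (3,6,in); (3,7,in); (6,2,out); (7,1,out); (7,2,out); (10,1,on)


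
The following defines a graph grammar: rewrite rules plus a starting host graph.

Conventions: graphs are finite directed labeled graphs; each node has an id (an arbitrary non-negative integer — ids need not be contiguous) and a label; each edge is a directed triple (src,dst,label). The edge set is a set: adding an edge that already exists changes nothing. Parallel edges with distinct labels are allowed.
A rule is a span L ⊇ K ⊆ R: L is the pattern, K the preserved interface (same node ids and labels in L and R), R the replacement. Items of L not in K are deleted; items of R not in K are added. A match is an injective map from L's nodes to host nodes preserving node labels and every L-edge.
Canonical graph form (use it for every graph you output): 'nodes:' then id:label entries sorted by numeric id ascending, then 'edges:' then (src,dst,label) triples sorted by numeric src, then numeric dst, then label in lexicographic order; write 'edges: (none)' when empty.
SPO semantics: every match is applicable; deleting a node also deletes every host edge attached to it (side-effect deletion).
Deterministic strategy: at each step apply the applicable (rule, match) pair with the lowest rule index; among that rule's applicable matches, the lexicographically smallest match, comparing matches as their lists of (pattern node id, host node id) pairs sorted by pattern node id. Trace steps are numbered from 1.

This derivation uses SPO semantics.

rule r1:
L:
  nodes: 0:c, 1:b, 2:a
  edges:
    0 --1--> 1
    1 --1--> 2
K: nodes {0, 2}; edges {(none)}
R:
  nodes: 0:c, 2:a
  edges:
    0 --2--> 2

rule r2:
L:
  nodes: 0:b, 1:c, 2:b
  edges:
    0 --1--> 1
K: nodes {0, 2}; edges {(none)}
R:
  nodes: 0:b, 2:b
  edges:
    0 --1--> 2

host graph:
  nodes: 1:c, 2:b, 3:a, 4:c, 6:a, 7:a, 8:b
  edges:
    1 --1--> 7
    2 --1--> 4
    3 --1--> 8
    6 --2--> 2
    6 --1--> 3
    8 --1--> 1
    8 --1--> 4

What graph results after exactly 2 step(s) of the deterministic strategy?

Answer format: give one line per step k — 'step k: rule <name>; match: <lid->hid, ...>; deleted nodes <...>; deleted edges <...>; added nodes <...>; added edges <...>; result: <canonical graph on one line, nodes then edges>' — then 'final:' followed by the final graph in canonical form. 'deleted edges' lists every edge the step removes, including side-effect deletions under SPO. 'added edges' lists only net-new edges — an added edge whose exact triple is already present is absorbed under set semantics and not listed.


step 1: rule r2; match: 0->2, 1->4, 2->8; deleted nodes 4; deleted edges (2,4,1); (8,4,1); added nodes (none); added edges (2,8,1); result: nodes: 1:c, 2:b, 3:a, 6:a, 7:a, 8:b edges: (1,7,1); (2,8,1); (3,8,1); (6,2,2); (6,3,1); (8,1,1)
step 2: rule r2; match: 0->8, 1->1, 2->2; deleted nodes 1; deleted edges (1,7,1); (8,1,1); added nodes (none); added edges (8,2,1); result: nodes: 2:b, 3:a, 6:a, 7:a, 8:b edges: (2,8,1); (3,8,1); (6,2,2); (6,3,1); (8,2,1)
final:
nodes: 2:b, 3:a, 6:a, 7:a, 8:b
edges: (2,8,1); (3,8,1); (6,2,2); (6,3,1); (8,2,1)


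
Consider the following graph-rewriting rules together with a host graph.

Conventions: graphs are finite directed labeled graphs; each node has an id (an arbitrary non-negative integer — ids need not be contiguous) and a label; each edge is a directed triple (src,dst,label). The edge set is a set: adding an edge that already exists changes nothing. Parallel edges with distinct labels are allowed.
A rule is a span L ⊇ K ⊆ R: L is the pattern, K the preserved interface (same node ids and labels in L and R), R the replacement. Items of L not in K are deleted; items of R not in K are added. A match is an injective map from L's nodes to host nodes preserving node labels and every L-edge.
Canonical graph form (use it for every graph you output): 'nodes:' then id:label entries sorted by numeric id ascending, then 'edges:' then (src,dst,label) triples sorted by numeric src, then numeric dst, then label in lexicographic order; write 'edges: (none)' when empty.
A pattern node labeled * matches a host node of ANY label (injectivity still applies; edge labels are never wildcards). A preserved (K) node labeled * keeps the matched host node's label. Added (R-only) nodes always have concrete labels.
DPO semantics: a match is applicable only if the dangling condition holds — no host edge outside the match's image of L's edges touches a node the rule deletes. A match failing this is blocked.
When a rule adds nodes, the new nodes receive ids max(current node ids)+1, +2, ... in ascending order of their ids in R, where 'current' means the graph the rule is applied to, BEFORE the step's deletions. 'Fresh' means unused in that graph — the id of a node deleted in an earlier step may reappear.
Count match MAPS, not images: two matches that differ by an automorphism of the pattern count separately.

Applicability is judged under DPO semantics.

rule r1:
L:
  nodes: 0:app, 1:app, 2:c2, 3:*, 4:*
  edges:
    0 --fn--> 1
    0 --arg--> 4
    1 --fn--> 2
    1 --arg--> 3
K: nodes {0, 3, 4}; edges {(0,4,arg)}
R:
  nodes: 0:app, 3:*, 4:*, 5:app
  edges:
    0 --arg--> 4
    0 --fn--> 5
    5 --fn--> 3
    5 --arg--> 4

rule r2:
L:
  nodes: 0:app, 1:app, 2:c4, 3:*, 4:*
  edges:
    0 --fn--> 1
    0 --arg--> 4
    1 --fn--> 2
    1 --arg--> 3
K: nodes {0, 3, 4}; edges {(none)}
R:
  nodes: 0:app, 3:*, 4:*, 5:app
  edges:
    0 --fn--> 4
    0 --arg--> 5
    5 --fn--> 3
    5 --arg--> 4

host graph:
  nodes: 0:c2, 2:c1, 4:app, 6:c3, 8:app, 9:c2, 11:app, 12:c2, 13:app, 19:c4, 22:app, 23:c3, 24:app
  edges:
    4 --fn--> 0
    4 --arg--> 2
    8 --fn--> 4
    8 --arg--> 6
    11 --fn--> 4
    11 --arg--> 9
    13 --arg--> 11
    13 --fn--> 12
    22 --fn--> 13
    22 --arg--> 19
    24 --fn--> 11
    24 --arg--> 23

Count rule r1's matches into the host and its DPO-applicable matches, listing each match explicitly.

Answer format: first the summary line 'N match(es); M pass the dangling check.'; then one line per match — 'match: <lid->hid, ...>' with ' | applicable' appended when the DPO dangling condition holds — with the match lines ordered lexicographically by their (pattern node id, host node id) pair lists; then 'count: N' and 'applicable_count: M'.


3 match(es); 1 pass the dangling check.
match: 0->8, 1->4, 2->0, 3->2, 4->6
match: 0->11, 1->4, 2->0, 3->2, 4->9
match: 0->22, 1->13, 2->12, 3->11, 4->19 | applicable
count: 3
applicable_count: 1
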